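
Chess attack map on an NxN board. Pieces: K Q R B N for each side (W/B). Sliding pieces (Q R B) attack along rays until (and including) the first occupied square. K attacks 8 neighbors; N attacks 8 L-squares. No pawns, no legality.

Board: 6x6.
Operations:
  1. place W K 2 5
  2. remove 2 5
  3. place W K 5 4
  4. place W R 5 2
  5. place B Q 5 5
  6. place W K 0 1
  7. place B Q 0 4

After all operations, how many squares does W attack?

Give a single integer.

Op 1: place WK@(2,5)
Op 2: remove (2,5)
Op 3: place WK@(5,4)
Op 4: place WR@(5,2)
Op 5: place BQ@(5,5)
Op 6: place WK@(0,1)
Op 7: place BQ@(0,4)
Per-piece attacks for W:
  WK@(0,1): attacks (0,2) (0,0) (1,1) (1,2) (1,0)
  WR@(5,2): attacks (5,3) (5,4) (5,1) (5,0) (4,2) (3,2) (2,2) (1,2) (0,2) [ray(0,1) blocked at (5,4)]
  WK@(5,4): attacks (5,5) (5,3) (4,4) (4,5) (4,3)
Union (16 distinct): (0,0) (0,2) (1,0) (1,1) (1,2) (2,2) (3,2) (4,2) (4,3) (4,4) (4,5) (5,0) (5,1) (5,3) (5,4) (5,5)

Answer: 16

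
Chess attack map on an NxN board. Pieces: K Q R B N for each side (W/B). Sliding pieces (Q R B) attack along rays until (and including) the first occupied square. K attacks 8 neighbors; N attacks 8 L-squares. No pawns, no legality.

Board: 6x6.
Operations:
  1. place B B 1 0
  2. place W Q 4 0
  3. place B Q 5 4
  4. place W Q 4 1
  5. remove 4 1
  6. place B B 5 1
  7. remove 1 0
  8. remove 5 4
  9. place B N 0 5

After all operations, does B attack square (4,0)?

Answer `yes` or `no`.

Answer: yes

Derivation:
Op 1: place BB@(1,0)
Op 2: place WQ@(4,0)
Op 3: place BQ@(5,4)
Op 4: place WQ@(4,1)
Op 5: remove (4,1)
Op 6: place BB@(5,1)
Op 7: remove (1,0)
Op 8: remove (5,4)
Op 9: place BN@(0,5)
Per-piece attacks for B:
  BN@(0,5): attacks (1,3) (2,4)
  BB@(5,1): attacks (4,2) (3,3) (2,4) (1,5) (4,0) [ray(-1,-1) blocked at (4,0)]
B attacks (4,0): yes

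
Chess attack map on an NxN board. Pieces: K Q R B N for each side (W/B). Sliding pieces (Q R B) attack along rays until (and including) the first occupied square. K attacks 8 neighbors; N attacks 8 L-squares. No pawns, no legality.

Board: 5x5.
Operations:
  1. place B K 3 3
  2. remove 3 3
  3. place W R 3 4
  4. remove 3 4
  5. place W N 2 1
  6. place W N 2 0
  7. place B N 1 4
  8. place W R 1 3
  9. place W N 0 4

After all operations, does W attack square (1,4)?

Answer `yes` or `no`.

Op 1: place BK@(3,3)
Op 2: remove (3,3)
Op 3: place WR@(3,4)
Op 4: remove (3,4)
Op 5: place WN@(2,1)
Op 6: place WN@(2,0)
Op 7: place BN@(1,4)
Op 8: place WR@(1,3)
Op 9: place WN@(0,4)
Per-piece attacks for W:
  WN@(0,4): attacks (1,2) (2,3)
  WR@(1,3): attacks (1,4) (1,2) (1,1) (1,0) (2,3) (3,3) (4,3) (0,3) [ray(0,1) blocked at (1,4)]
  WN@(2,0): attacks (3,2) (4,1) (1,2) (0,1)
  WN@(2,1): attacks (3,3) (4,2) (1,3) (0,2) (4,0) (0,0)
W attacks (1,4): yes

Answer: yes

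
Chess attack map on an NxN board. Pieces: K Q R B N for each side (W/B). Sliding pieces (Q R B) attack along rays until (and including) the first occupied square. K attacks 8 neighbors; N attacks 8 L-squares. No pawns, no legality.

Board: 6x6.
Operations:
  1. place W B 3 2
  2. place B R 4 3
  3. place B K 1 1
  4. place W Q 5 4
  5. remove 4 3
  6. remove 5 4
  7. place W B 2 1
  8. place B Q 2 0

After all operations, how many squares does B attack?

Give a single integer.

Op 1: place WB@(3,2)
Op 2: place BR@(4,3)
Op 3: place BK@(1,1)
Op 4: place WQ@(5,4)
Op 5: remove (4,3)
Op 6: remove (5,4)
Op 7: place WB@(2,1)
Op 8: place BQ@(2,0)
Per-piece attacks for B:
  BK@(1,1): attacks (1,2) (1,0) (2,1) (0,1) (2,2) (2,0) (0,2) (0,0)
  BQ@(2,0): attacks (2,1) (3,0) (4,0) (5,0) (1,0) (0,0) (3,1) (4,2) (5,3) (1,1) [ray(0,1) blocked at (2,1); ray(-1,1) blocked at (1,1)]
Union (15 distinct): (0,0) (0,1) (0,2) (1,0) (1,1) (1,2) (2,0) (2,1) (2,2) (3,0) (3,1) (4,0) (4,2) (5,0) (5,3)

Answer: 15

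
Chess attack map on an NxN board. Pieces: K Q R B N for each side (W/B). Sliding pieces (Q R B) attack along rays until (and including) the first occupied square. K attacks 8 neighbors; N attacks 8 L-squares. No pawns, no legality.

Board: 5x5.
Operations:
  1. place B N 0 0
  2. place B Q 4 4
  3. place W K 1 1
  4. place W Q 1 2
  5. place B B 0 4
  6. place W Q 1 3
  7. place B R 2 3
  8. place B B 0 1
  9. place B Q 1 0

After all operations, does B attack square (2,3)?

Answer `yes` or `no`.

Op 1: place BN@(0,0)
Op 2: place BQ@(4,4)
Op 3: place WK@(1,1)
Op 4: place WQ@(1,2)
Op 5: place BB@(0,4)
Op 6: place WQ@(1,3)
Op 7: place BR@(2,3)
Op 8: place BB@(0,1)
Op 9: place BQ@(1,0)
Per-piece attacks for B:
  BN@(0,0): attacks (1,2) (2,1)
  BB@(0,1): attacks (1,2) (1,0) [ray(1,1) blocked at (1,2); ray(1,-1) blocked at (1,0)]
  BB@(0,4): attacks (1,3) [ray(1,-1) blocked at (1,3)]
  BQ@(1,0): attacks (1,1) (2,0) (3,0) (4,0) (0,0) (2,1) (3,2) (4,3) (0,1) [ray(0,1) blocked at (1,1); ray(-1,0) blocked at (0,0); ray(-1,1) blocked at (0,1)]
  BR@(2,3): attacks (2,4) (2,2) (2,1) (2,0) (3,3) (4,3) (1,3) [ray(-1,0) blocked at (1,3)]
  BQ@(4,4): attacks (4,3) (4,2) (4,1) (4,0) (3,4) (2,4) (1,4) (0,4) (3,3) (2,2) (1,1) [ray(-1,0) blocked at (0,4); ray(-1,-1) blocked at (1,1)]
B attacks (2,3): no

Answer: no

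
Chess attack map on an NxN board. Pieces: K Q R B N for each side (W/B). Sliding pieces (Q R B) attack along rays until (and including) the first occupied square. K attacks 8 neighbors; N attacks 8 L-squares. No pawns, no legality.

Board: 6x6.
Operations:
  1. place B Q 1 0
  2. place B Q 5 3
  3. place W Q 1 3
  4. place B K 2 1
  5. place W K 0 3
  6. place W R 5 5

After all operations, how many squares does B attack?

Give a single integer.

Answer: 24

Derivation:
Op 1: place BQ@(1,0)
Op 2: place BQ@(5,3)
Op 3: place WQ@(1,3)
Op 4: place BK@(2,1)
Op 5: place WK@(0,3)
Op 6: place WR@(5,5)
Per-piece attacks for B:
  BQ@(1,0): attacks (1,1) (1,2) (1,3) (2,0) (3,0) (4,0) (5,0) (0,0) (2,1) (0,1) [ray(0,1) blocked at (1,3); ray(1,1) blocked at (2,1)]
  BK@(2,1): attacks (2,2) (2,0) (3,1) (1,1) (3,2) (3,0) (1,2) (1,0)
  BQ@(5,3): attacks (5,4) (5,5) (5,2) (5,1) (5,0) (4,3) (3,3) (2,3) (1,3) (4,4) (3,5) (4,2) (3,1) (2,0) [ray(0,1) blocked at (5,5); ray(-1,0) blocked at (1,3)]
Union (24 distinct): (0,0) (0,1) (1,0) (1,1) (1,2) (1,3) (2,0) (2,1) (2,2) (2,3) (3,0) (3,1) (3,2) (3,3) (3,5) (4,0) (4,2) (4,3) (4,4) (5,0) (5,1) (5,2) (5,4) (5,5)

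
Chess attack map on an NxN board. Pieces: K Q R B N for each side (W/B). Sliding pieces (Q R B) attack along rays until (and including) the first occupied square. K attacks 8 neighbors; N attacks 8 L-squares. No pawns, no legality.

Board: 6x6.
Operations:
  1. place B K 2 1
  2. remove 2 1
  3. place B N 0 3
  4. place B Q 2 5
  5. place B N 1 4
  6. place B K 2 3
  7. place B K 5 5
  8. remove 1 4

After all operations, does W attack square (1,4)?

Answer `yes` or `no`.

Answer: no

Derivation:
Op 1: place BK@(2,1)
Op 2: remove (2,1)
Op 3: place BN@(0,3)
Op 4: place BQ@(2,5)
Op 5: place BN@(1,4)
Op 6: place BK@(2,3)
Op 7: place BK@(5,5)
Op 8: remove (1,4)
Per-piece attacks for W:
W attacks (1,4): no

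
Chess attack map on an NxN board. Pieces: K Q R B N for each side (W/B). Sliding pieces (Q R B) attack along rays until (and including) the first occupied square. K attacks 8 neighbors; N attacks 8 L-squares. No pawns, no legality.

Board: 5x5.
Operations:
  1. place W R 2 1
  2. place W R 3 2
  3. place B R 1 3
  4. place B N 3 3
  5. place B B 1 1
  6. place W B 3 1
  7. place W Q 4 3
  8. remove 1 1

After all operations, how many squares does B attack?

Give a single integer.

Answer: 9

Derivation:
Op 1: place WR@(2,1)
Op 2: place WR@(3,2)
Op 3: place BR@(1,3)
Op 4: place BN@(3,3)
Op 5: place BB@(1,1)
Op 6: place WB@(3,1)
Op 7: place WQ@(4,3)
Op 8: remove (1,1)
Per-piece attacks for B:
  BR@(1,3): attacks (1,4) (1,2) (1,1) (1,0) (2,3) (3,3) (0,3) [ray(1,0) blocked at (3,3)]
  BN@(3,3): attacks (1,4) (4,1) (2,1) (1,2)
Union (9 distinct): (0,3) (1,0) (1,1) (1,2) (1,4) (2,1) (2,3) (3,3) (4,1)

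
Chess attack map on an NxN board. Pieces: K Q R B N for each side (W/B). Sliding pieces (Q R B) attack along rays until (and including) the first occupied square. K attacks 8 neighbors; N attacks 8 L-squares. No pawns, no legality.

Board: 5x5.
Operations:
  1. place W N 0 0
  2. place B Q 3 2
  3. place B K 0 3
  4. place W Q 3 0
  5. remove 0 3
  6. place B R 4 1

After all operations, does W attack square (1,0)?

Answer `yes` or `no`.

Answer: yes

Derivation:
Op 1: place WN@(0,0)
Op 2: place BQ@(3,2)
Op 3: place BK@(0,3)
Op 4: place WQ@(3,0)
Op 5: remove (0,3)
Op 6: place BR@(4,1)
Per-piece attacks for W:
  WN@(0,0): attacks (1,2) (2,1)
  WQ@(3,0): attacks (3,1) (3,2) (4,0) (2,0) (1,0) (0,0) (4,1) (2,1) (1,2) (0,3) [ray(0,1) blocked at (3,2); ray(-1,0) blocked at (0,0); ray(1,1) blocked at (4,1)]
W attacks (1,0): yes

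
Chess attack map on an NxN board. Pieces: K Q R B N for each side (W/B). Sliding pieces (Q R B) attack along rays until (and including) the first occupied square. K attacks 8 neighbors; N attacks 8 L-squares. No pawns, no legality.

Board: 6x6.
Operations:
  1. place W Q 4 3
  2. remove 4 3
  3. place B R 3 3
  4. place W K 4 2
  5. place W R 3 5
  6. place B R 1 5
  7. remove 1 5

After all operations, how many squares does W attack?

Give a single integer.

Answer: 14

Derivation:
Op 1: place WQ@(4,3)
Op 2: remove (4,3)
Op 3: place BR@(3,3)
Op 4: place WK@(4,2)
Op 5: place WR@(3,5)
Op 6: place BR@(1,5)
Op 7: remove (1,5)
Per-piece attacks for W:
  WR@(3,5): attacks (3,4) (3,3) (4,5) (5,5) (2,5) (1,5) (0,5) [ray(0,-1) blocked at (3,3)]
  WK@(4,2): attacks (4,3) (4,1) (5,2) (3,2) (5,3) (5,1) (3,3) (3,1)
Union (14 distinct): (0,5) (1,5) (2,5) (3,1) (3,2) (3,3) (3,4) (4,1) (4,3) (4,5) (5,1) (5,2) (5,3) (5,5)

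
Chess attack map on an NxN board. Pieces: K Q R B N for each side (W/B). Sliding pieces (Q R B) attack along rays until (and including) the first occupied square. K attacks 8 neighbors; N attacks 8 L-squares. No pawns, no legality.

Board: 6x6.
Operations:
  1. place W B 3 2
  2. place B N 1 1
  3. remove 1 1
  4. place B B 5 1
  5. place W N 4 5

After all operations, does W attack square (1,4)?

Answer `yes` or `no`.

Op 1: place WB@(3,2)
Op 2: place BN@(1,1)
Op 3: remove (1,1)
Op 4: place BB@(5,1)
Op 5: place WN@(4,5)
Per-piece attacks for W:
  WB@(3,2): attacks (4,3) (5,4) (4,1) (5,0) (2,3) (1,4) (0,5) (2,1) (1,0)
  WN@(4,5): attacks (5,3) (3,3) (2,4)
W attacks (1,4): yes

Answer: yes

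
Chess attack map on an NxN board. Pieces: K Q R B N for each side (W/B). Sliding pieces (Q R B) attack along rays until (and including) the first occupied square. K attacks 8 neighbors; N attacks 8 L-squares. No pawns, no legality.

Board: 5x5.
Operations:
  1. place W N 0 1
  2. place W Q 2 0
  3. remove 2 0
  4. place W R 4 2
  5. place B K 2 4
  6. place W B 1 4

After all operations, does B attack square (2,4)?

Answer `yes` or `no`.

Answer: no

Derivation:
Op 1: place WN@(0,1)
Op 2: place WQ@(2,0)
Op 3: remove (2,0)
Op 4: place WR@(4,2)
Op 5: place BK@(2,4)
Op 6: place WB@(1,4)
Per-piece attacks for B:
  BK@(2,4): attacks (2,3) (3,4) (1,4) (3,3) (1,3)
B attacks (2,4): no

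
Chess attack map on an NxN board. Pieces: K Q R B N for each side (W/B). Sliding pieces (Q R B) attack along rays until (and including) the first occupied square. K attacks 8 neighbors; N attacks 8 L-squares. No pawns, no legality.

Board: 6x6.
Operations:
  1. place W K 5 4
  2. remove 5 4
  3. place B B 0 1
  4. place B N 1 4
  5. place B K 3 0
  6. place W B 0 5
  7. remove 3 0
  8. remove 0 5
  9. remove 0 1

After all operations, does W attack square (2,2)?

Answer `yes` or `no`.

Answer: no

Derivation:
Op 1: place WK@(5,4)
Op 2: remove (5,4)
Op 3: place BB@(0,1)
Op 4: place BN@(1,4)
Op 5: place BK@(3,0)
Op 6: place WB@(0,5)
Op 7: remove (3,0)
Op 8: remove (0,5)
Op 9: remove (0,1)
Per-piece attacks for W:
W attacks (2,2): no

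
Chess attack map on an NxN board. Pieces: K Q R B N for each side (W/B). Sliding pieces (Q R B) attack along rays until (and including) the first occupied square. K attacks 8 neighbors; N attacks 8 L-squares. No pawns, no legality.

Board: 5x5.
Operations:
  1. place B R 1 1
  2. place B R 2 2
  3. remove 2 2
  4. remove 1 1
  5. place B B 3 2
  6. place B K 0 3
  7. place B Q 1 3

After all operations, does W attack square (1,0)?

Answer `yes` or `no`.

Op 1: place BR@(1,1)
Op 2: place BR@(2,2)
Op 3: remove (2,2)
Op 4: remove (1,1)
Op 5: place BB@(3,2)
Op 6: place BK@(0,3)
Op 7: place BQ@(1,3)
Per-piece attacks for W:
W attacks (1,0): no

Answer: no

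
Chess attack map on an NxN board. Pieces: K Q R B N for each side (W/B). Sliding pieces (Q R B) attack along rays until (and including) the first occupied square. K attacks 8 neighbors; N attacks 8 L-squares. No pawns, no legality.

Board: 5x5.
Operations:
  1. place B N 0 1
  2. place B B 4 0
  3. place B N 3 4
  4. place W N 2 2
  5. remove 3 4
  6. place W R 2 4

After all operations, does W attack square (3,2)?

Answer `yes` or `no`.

Answer: no

Derivation:
Op 1: place BN@(0,1)
Op 2: place BB@(4,0)
Op 3: place BN@(3,4)
Op 4: place WN@(2,2)
Op 5: remove (3,4)
Op 6: place WR@(2,4)
Per-piece attacks for W:
  WN@(2,2): attacks (3,4) (4,3) (1,4) (0,3) (3,0) (4,1) (1,0) (0,1)
  WR@(2,4): attacks (2,3) (2,2) (3,4) (4,4) (1,4) (0,4) [ray(0,-1) blocked at (2,2)]
W attacks (3,2): no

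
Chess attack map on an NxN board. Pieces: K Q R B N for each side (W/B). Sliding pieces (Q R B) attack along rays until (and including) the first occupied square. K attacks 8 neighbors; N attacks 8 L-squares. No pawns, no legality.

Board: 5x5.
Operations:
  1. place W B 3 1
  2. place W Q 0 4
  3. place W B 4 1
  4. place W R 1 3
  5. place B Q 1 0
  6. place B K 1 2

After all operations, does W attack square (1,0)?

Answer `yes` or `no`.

Op 1: place WB@(3,1)
Op 2: place WQ@(0,4)
Op 3: place WB@(4,1)
Op 4: place WR@(1,3)
Op 5: place BQ@(1,0)
Op 6: place BK@(1,2)
Per-piece attacks for W:
  WQ@(0,4): attacks (0,3) (0,2) (0,1) (0,0) (1,4) (2,4) (3,4) (4,4) (1,3) [ray(1,-1) blocked at (1,3)]
  WR@(1,3): attacks (1,4) (1,2) (2,3) (3,3) (4,3) (0,3) [ray(0,-1) blocked at (1,2)]
  WB@(3,1): attacks (4,2) (4,0) (2,2) (1,3) (2,0) [ray(-1,1) blocked at (1,3)]
  WB@(4,1): attacks (3,2) (2,3) (1,4) (3,0)
W attacks (1,0): no

Answer: no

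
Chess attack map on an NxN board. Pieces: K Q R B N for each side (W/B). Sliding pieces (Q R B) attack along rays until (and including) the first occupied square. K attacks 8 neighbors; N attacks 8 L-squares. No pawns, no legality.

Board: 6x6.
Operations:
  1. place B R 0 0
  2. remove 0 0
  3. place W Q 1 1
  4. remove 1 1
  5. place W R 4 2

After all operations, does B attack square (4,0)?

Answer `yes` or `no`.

Answer: no

Derivation:
Op 1: place BR@(0,0)
Op 2: remove (0,0)
Op 3: place WQ@(1,1)
Op 4: remove (1,1)
Op 5: place WR@(4,2)
Per-piece attacks for B:
B attacks (4,0): no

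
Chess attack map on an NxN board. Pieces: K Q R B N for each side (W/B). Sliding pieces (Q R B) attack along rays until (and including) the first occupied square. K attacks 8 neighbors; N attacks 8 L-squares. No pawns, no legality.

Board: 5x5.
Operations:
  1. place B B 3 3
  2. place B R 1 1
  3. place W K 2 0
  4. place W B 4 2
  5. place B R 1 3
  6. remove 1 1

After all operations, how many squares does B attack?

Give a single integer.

Answer: 12

Derivation:
Op 1: place BB@(3,3)
Op 2: place BR@(1,1)
Op 3: place WK@(2,0)
Op 4: place WB@(4,2)
Op 5: place BR@(1,3)
Op 6: remove (1,1)
Per-piece attacks for B:
  BR@(1,3): attacks (1,4) (1,2) (1,1) (1,0) (2,3) (3,3) (0,3) [ray(1,0) blocked at (3,3)]
  BB@(3,3): attacks (4,4) (4,2) (2,4) (2,2) (1,1) (0,0) [ray(1,-1) blocked at (4,2)]
Union (12 distinct): (0,0) (0,3) (1,0) (1,1) (1,2) (1,4) (2,2) (2,3) (2,4) (3,3) (4,2) (4,4)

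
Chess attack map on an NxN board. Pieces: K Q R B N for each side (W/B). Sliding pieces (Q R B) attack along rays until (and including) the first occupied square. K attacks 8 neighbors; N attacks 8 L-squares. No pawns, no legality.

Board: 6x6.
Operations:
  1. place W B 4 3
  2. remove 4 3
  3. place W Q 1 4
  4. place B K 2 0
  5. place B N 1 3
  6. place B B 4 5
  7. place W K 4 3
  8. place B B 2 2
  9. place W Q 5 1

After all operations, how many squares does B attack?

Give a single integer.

Op 1: place WB@(4,3)
Op 2: remove (4,3)
Op 3: place WQ@(1,4)
Op 4: place BK@(2,0)
Op 5: place BN@(1,3)
Op 6: place BB@(4,5)
Op 7: place WK@(4,3)
Op 8: place BB@(2,2)
Op 9: place WQ@(5,1)
Per-piece attacks for B:
  BN@(1,3): attacks (2,5) (3,4) (0,5) (2,1) (3,2) (0,1)
  BK@(2,0): attacks (2,1) (3,0) (1,0) (3,1) (1,1)
  BB@(2,2): attacks (3,3) (4,4) (5,5) (3,1) (4,0) (1,3) (1,1) (0,0) [ray(-1,1) blocked at (1,3)]
  BB@(4,5): attacks (5,4) (3,4) (2,3) (1,2) (0,1)
Union (19 distinct): (0,0) (0,1) (0,5) (1,0) (1,1) (1,2) (1,3) (2,1) (2,3) (2,5) (3,0) (3,1) (3,2) (3,3) (3,4) (4,0) (4,4) (5,4) (5,5)

Answer: 19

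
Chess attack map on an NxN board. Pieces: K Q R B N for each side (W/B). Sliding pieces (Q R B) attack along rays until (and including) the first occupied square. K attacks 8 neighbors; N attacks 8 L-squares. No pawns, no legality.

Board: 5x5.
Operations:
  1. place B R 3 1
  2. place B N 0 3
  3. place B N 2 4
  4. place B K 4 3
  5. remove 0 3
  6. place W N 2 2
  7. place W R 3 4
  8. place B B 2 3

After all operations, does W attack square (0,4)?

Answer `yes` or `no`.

Answer: no

Derivation:
Op 1: place BR@(3,1)
Op 2: place BN@(0,3)
Op 3: place BN@(2,4)
Op 4: place BK@(4,3)
Op 5: remove (0,3)
Op 6: place WN@(2,2)
Op 7: place WR@(3,4)
Op 8: place BB@(2,3)
Per-piece attacks for W:
  WN@(2,2): attacks (3,4) (4,3) (1,4) (0,3) (3,0) (4,1) (1,0) (0,1)
  WR@(3,4): attacks (3,3) (3,2) (3,1) (4,4) (2,4) [ray(0,-1) blocked at (3,1); ray(-1,0) blocked at (2,4)]
W attacks (0,4): no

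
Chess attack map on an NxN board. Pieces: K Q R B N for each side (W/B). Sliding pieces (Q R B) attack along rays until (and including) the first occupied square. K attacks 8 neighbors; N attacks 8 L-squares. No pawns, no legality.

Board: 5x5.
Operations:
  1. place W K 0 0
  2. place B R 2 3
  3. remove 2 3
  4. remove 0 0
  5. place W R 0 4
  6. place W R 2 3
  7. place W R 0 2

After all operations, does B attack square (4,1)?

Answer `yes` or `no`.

Answer: no

Derivation:
Op 1: place WK@(0,0)
Op 2: place BR@(2,3)
Op 3: remove (2,3)
Op 4: remove (0,0)
Op 5: place WR@(0,4)
Op 6: place WR@(2,3)
Op 7: place WR@(0,2)
Per-piece attacks for B:
B attacks (4,1): no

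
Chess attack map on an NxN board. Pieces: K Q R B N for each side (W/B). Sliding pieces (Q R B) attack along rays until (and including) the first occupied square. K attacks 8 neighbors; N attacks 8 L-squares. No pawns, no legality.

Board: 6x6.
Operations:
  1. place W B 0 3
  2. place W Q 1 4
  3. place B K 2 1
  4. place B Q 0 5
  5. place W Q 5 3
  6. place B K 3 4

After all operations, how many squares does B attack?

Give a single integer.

Op 1: place WB@(0,3)
Op 2: place WQ@(1,4)
Op 3: place BK@(2,1)
Op 4: place BQ@(0,5)
Op 5: place WQ@(5,3)
Op 6: place BK@(3,4)
Per-piece attacks for B:
  BQ@(0,5): attacks (0,4) (0,3) (1,5) (2,5) (3,5) (4,5) (5,5) (1,4) [ray(0,-1) blocked at (0,3); ray(1,-1) blocked at (1,4)]
  BK@(2,1): attacks (2,2) (2,0) (3,1) (1,1) (3,2) (3,0) (1,2) (1,0)
  BK@(3,4): attacks (3,5) (3,3) (4,4) (2,4) (4,5) (4,3) (2,5) (2,3)
Union (21 distinct): (0,3) (0,4) (1,0) (1,1) (1,2) (1,4) (1,5) (2,0) (2,2) (2,3) (2,4) (2,5) (3,0) (3,1) (3,2) (3,3) (3,5) (4,3) (4,4) (4,5) (5,5)

Answer: 21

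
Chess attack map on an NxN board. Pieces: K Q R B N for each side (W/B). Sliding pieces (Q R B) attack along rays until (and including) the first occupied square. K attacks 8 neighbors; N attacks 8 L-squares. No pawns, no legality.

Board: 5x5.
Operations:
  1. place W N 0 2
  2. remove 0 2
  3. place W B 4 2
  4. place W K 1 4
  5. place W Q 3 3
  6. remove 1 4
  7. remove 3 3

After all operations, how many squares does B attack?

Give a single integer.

Op 1: place WN@(0,2)
Op 2: remove (0,2)
Op 3: place WB@(4,2)
Op 4: place WK@(1,4)
Op 5: place WQ@(3,3)
Op 6: remove (1,4)
Op 7: remove (3,3)
Per-piece attacks for B:
Union (0 distinct): (none)

Answer: 0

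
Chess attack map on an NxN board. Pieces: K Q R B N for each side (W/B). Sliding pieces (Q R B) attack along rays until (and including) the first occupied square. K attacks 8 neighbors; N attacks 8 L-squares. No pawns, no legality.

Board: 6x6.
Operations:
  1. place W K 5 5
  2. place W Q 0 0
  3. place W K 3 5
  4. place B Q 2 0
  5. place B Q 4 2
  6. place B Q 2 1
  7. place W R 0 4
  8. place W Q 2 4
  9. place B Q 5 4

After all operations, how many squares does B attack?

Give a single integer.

Answer: 29

Derivation:
Op 1: place WK@(5,5)
Op 2: place WQ@(0,0)
Op 3: place WK@(3,5)
Op 4: place BQ@(2,0)
Op 5: place BQ@(4,2)
Op 6: place BQ@(2,1)
Op 7: place WR@(0,4)
Op 8: place WQ@(2,4)
Op 9: place BQ@(5,4)
Per-piece attacks for B:
  BQ@(2,0): attacks (2,1) (3,0) (4,0) (5,0) (1,0) (0,0) (3,1) (4,2) (1,1) (0,2) [ray(0,1) blocked at (2,1); ray(-1,0) blocked at (0,0); ray(1,1) blocked at (4,2)]
  BQ@(2,1): attacks (2,2) (2,3) (2,4) (2,0) (3,1) (4,1) (5,1) (1,1) (0,1) (3,2) (4,3) (5,4) (3,0) (1,2) (0,3) (1,0) [ray(0,1) blocked at (2,4); ray(0,-1) blocked at (2,0); ray(1,1) blocked at (5,4)]
  BQ@(4,2): attacks (4,3) (4,4) (4,5) (4,1) (4,0) (5,2) (3,2) (2,2) (1,2) (0,2) (5,3) (5,1) (3,3) (2,4) (3,1) (2,0) [ray(-1,1) blocked at (2,4); ray(-1,-1) blocked at (2,0)]
  BQ@(5,4): attacks (5,5) (5,3) (5,2) (5,1) (5,0) (4,4) (3,4) (2,4) (4,5) (4,3) (3,2) (2,1) [ray(0,1) blocked at (5,5); ray(-1,0) blocked at (2,4); ray(-1,-1) blocked at (2,1)]
Union (29 distinct): (0,0) (0,1) (0,2) (0,3) (1,0) (1,1) (1,2) (2,0) (2,1) (2,2) (2,3) (2,4) (3,0) (3,1) (3,2) (3,3) (3,4) (4,0) (4,1) (4,2) (4,3) (4,4) (4,5) (5,0) (5,1) (5,2) (5,3) (5,4) (5,5)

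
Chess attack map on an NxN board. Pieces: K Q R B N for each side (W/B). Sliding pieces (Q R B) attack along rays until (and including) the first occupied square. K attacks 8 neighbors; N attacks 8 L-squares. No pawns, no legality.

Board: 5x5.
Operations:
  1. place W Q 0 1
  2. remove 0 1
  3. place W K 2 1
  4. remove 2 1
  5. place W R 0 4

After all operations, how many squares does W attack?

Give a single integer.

Op 1: place WQ@(0,1)
Op 2: remove (0,1)
Op 3: place WK@(2,1)
Op 4: remove (2,1)
Op 5: place WR@(0,4)
Per-piece attacks for W:
  WR@(0,4): attacks (0,3) (0,2) (0,1) (0,0) (1,4) (2,4) (3,4) (4,4)
Union (8 distinct): (0,0) (0,1) (0,2) (0,3) (1,4) (2,4) (3,4) (4,4)

Answer: 8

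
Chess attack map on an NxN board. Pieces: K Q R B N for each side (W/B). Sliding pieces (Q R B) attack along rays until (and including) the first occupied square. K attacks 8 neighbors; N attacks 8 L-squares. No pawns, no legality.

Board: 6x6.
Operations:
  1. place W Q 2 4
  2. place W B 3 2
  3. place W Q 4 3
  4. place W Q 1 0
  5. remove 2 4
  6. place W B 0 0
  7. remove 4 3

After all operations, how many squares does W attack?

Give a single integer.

Op 1: place WQ@(2,4)
Op 2: place WB@(3,2)
Op 3: place WQ@(4,3)
Op 4: place WQ@(1,0)
Op 5: remove (2,4)
Op 6: place WB@(0,0)
Op 7: remove (4,3)
Per-piece attacks for W:
  WB@(0,0): attacks (1,1) (2,2) (3,3) (4,4) (5,5)
  WQ@(1,0): attacks (1,1) (1,2) (1,3) (1,4) (1,5) (2,0) (3,0) (4,0) (5,0) (0,0) (2,1) (3,2) (0,1) [ray(-1,0) blocked at (0,0); ray(1,1) blocked at (3,2)]
  WB@(3,2): attacks (4,3) (5,4) (4,1) (5,0) (2,3) (1,4) (0,5) (2,1) (1,0) [ray(-1,-1) blocked at (1,0)]
Union (23 distinct): (0,0) (0,1) (0,5) (1,0) (1,1) (1,2) (1,3) (1,4) (1,5) (2,0) (2,1) (2,2) (2,3) (3,0) (3,2) (3,3) (4,0) (4,1) (4,3) (4,4) (5,0) (5,4) (5,5)

Answer: 23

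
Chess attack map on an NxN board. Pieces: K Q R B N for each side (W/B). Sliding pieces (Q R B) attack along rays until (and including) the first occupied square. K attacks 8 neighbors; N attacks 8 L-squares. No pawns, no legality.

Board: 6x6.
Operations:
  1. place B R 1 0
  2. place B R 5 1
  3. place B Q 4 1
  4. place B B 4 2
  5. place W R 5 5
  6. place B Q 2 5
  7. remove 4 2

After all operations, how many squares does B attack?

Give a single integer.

Answer: 31

Derivation:
Op 1: place BR@(1,0)
Op 2: place BR@(5,1)
Op 3: place BQ@(4,1)
Op 4: place BB@(4,2)
Op 5: place WR@(5,5)
Op 6: place BQ@(2,5)
Op 7: remove (4,2)
Per-piece attacks for B:
  BR@(1,0): attacks (1,1) (1,2) (1,3) (1,4) (1,5) (2,0) (3,0) (4,0) (5,0) (0,0)
  BQ@(2,5): attacks (2,4) (2,3) (2,2) (2,1) (2,0) (3,5) (4,5) (5,5) (1,5) (0,5) (3,4) (4,3) (5,2) (1,4) (0,3) [ray(1,0) blocked at (5,5)]
  BQ@(4,1): attacks (4,2) (4,3) (4,4) (4,5) (4,0) (5,1) (3,1) (2,1) (1,1) (0,1) (5,2) (5,0) (3,2) (2,3) (1,4) (0,5) (3,0) [ray(1,0) blocked at (5,1)]
  BR@(5,1): attacks (5,2) (5,3) (5,4) (5,5) (5,0) (4,1) [ray(0,1) blocked at (5,5); ray(-1,0) blocked at (4,1)]
Union (31 distinct): (0,0) (0,1) (0,3) (0,5) (1,1) (1,2) (1,3) (1,4) (1,5) (2,0) (2,1) (2,2) (2,3) (2,4) (3,0) (3,1) (3,2) (3,4) (3,5) (4,0) (4,1) (4,2) (4,3) (4,4) (4,5) (5,0) (5,1) (5,2) (5,3) (5,4) (5,5)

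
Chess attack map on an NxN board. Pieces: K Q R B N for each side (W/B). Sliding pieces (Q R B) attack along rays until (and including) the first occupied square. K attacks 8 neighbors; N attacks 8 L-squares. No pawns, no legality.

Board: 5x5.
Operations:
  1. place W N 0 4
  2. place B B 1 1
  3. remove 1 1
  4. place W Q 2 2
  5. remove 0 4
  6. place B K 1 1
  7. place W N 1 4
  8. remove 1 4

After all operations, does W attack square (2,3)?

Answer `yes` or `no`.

Answer: yes

Derivation:
Op 1: place WN@(0,4)
Op 2: place BB@(1,1)
Op 3: remove (1,1)
Op 4: place WQ@(2,2)
Op 5: remove (0,4)
Op 6: place BK@(1,1)
Op 7: place WN@(1,4)
Op 8: remove (1,4)
Per-piece attacks for W:
  WQ@(2,2): attacks (2,3) (2,4) (2,1) (2,0) (3,2) (4,2) (1,2) (0,2) (3,3) (4,4) (3,1) (4,0) (1,3) (0,4) (1,1) [ray(-1,-1) blocked at (1,1)]
W attacks (2,3): yes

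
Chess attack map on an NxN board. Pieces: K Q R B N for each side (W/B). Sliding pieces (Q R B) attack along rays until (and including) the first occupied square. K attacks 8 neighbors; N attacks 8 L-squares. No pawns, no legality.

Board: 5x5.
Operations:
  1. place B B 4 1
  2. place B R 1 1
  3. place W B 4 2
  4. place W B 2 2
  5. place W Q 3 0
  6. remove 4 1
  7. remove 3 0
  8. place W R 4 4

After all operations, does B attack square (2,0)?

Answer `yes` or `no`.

Op 1: place BB@(4,1)
Op 2: place BR@(1,1)
Op 3: place WB@(4,2)
Op 4: place WB@(2,2)
Op 5: place WQ@(3,0)
Op 6: remove (4,1)
Op 7: remove (3,0)
Op 8: place WR@(4,4)
Per-piece attacks for B:
  BR@(1,1): attacks (1,2) (1,3) (1,4) (1,0) (2,1) (3,1) (4,1) (0,1)
B attacks (2,0): no

Answer: no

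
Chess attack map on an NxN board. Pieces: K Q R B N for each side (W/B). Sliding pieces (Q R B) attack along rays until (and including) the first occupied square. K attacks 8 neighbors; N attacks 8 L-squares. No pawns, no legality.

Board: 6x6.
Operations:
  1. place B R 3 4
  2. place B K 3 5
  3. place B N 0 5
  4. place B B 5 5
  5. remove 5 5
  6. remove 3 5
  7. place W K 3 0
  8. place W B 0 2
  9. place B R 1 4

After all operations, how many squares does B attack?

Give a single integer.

Op 1: place BR@(3,4)
Op 2: place BK@(3,5)
Op 3: place BN@(0,5)
Op 4: place BB@(5,5)
Op 5: remove (5,5)
Op 6: remove (3,5)
Op 7: place WK@(3,0)
Op 8: place WB@(0,2)
Op 9: place BR@(1,4)
Per-piece attacks for B:
  BN@(0,5): attacks (1,3) (2,4)
  BR@(1,4): attacks (1,5) (1,3) (1,2) (1,1) (1,0) (2,4) (3,4) (0,4) [ray(1,0) blocked at (3,4)]
  BR@(3,4): attacks (3,5) (3,3) (3,2) (3,1) (3,0) (4,4) (5,4) (2,4) (1,4) [ray(0,-1) blocked at (3,0); ray(-1,0) blocked at (1,4)]
Union (16 distinct): (0,4) (1,0) (1,1) (1,2) (1,3) (1,4) (1,5) (2,4) (3,0) (3,1) (3,2) (3,3) (3,4) (3,5) (4,4) (5,4)

Answer: 16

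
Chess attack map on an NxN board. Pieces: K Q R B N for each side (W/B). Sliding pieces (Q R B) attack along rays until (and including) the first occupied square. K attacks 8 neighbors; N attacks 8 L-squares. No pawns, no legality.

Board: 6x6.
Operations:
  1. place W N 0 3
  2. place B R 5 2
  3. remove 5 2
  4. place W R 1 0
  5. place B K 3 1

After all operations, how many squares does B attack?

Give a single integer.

Op 1: place WN@(0,3)
Op 2: place BR@(5,2)
Op 3: remove (5,2)
Op 4: place WR@(1,0)
Op 5: place BK@(3,1)
Per-piece attacks for B:
  BK@(3,1): attacks (3,2) (3,0) (4,1) (2,1) (4,2) (4,0) (2,2) (2,0)
Union (8 distinct): (2,0) (2,1) (2,2) (3,0) (3,2) (4,0) (4,1) (4,2)

Answer: 8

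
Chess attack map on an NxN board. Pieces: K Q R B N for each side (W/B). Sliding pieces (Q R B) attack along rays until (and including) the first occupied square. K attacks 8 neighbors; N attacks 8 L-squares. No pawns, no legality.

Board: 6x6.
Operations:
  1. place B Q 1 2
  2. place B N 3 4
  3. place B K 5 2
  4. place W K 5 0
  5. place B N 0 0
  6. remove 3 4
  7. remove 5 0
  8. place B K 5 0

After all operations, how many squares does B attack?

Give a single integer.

Op 1: place BQ@(1,2)
Op 2: place BN@(3,4)
Op 3: place BK@(5,2)
Op 4: place WK@(5,0)
Op 5: place BN@(0,0)
Op 6: remove (3,4)
Op 7: remove (5,0)
Op 8: place BK@(5,0)
Per-piece attacks for B:
  BN@(0,0): attacks (1,2) (2,1)
  BQ@(1,2): attacks (1,3) (1,4) (1,5) (1,1) (1,0) (2,2) (3,2) (4,2) (5,2) (0,2) (2,3) (3,4) (4,5) (2,1) (3,0) (0,3) (0,1) [ray(1,0) blocked at (5,2)]
  BK@(5,0): attacks (5,1) (4,0) (4,1)
  BK@(5,2): attacks (5,3) (5,1) (4,2) (4,3) (4,1)
Union (23 distinct): (0,1) (0,2) (0,3) (1,0) (1,1) (1,2) (1,3) (1,4) (1,5) (2,1) (2,2) (2,3) (3,0) (3,2) (3,4) (4,0) (4,1) (4,2) (4,3) (4,5) (5,1) (5,2) (5,3)

Answer: 23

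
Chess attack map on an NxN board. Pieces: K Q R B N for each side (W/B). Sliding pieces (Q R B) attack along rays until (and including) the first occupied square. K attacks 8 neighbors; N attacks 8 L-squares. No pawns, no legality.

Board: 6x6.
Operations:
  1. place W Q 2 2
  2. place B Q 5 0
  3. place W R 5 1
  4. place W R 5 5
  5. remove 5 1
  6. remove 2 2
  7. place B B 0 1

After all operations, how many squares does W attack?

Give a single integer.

Op 1: place WQ@(2,2)
Op 2: place BQ@(5,0)
Op 3: place WR@(5,1)
Op 4: place WR@(5,5)
Op 5: remove (5,1)
Op 6: remove (2,2)
Op 7: place BB@(0,1)
Per-piece attacks for W:
  WR@(5,5): attacks (5,4) (5,3) (5,2) (5,1) (5,0) (4,5) (3,5) (2,5) (1,5) (0,5) [ray(0,-1) blocked at (5,0)]
Union (10 distinct): (0,5) (1,5) (2,5) (3,5) (4,5) (5,0) (5,1) (5,2) (5,3) (5,4)

Answer: 10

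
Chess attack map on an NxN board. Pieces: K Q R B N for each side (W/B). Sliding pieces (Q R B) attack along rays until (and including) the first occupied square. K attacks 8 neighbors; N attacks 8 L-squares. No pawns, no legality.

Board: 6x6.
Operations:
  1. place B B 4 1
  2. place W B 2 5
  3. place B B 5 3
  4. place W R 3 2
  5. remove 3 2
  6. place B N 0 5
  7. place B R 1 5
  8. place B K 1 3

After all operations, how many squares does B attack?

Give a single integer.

Op 1: place BB@(4,1)
Op 2: place WB@(2,5)
Op 3: place BB@(5,3)
Op 4: place WR@(3,2)
Op 5: remove (3,2)
Op 6: place BN@(0,5)
Op 7: place BR@(1,5)
Op 8: place BK@(1,3)
Per-piece attacks for B:
  BN@(0,5): attacks (1,3) (2,4)
  BK@(1,3): attacks (1,4) (1,2) (2,3) (0,3) (2,4) (2,2) (0,4) (0,2)
  BR@(1,5): attacks (1,4) (1,3) (2,5) (0,5) [ray(0,-1) blocked at (1,3); ray(1,0) blocked at (2,5); ray(-1,0) blocked at (0,5)]
  BB@(4,1): attacks (5,2) (5,0) (3,2) (2,3) (1,4) (0,5) (3,0) [ray(-1,1) blocked at (0,5)]
  BB@(5,3): attacks (4,4) (3,5) (4,2) (3,1) (2,0)
Union (20 distinct): (0,2) (0,3) (0,4) (0,5) (1,2) (1,3) (1,4) (2,0) (2,2) (2,3) (2,4) (2,5) (3,0) (3,1) (3,2) (3,5) (4,2) (4,4) (5,0) (5,2)

Answer: 20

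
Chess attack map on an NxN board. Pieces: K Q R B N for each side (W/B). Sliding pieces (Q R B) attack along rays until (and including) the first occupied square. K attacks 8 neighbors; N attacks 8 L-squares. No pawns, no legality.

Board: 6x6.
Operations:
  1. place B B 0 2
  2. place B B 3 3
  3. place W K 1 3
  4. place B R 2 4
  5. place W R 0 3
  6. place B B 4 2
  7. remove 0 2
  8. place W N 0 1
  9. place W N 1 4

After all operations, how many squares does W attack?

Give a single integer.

Answer: 14

Derivation:
Op 1: place BB@(0,2)
Op 2: place BB@(3,3)
Op 3: place WK@(1,3)
Op 4: place BR@(2,4)
Op 5: place WR@(0,3)
Op 6: place BB@(4,2)
Op 7: remove (0,2)
Op 8: place WN@(0,1)
Op 9: place WN@(1,4)
Per-piece attacks for W:
  WN@(0,1): attacks (1,3) (2,2) (2,0)
  WR@(0,3): attacks (0,4) (0,5) (0,2) (0,1) (1,3) [ray(0,-1) blocked at (0,1); ray(1,0) blocked at (1,3)]
  WK@(1,3): attacks (1,4) (1,2) (2,3) (0,3) (2,4) (2,2) (0,4) (0,2)
  WN@(1,4): attacks (3,5) (2,2) (3,3) (0,2)
Union (14 distinct): (0,1) (0,2) (0,3) (0,4) (0,5) (1,2) (1,3) (1,4) (2,0) (2,2) (2,3) (2,4) (3,3) (3,5)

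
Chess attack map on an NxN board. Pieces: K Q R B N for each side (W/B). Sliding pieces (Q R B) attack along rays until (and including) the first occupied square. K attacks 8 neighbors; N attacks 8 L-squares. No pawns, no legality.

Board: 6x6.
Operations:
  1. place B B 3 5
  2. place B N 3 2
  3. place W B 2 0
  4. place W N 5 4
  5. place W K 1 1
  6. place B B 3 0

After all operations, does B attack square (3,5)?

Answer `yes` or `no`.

Answer: no

Derivation:
Op 1: place BB@(3,5)
Op 2: place BN@(3,2)
Op 3: place WB@(2,0)
Op 4: place WN@(5,4)
Op 5: place WK@(1,1)
Op 6: place BB@(3,0)
Per-piece attacks for B:
  BB@(3,0): attacks (4,1) (5,2) (2,1) (1,2) (0,3)
  BN@(3,2): attacks (4,4) (5,3) (2,4) (1,3) (4,0) (5,1) (2,0) (1,1)
  BB@(3,5): attacks (4,4) (5,3) (2,4) (1,3) (0,2)
B attacks (3,5): no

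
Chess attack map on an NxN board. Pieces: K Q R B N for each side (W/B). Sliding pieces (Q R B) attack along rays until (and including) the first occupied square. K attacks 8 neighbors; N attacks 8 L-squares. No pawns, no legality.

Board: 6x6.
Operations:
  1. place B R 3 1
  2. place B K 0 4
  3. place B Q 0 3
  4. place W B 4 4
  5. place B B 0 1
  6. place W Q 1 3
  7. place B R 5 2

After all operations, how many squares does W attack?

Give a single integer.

Answer: 18

Derivation:
Op 1: place BR@(3,1)
Op 2: place BK@(0,4)
Op 3: place BQ@(0,3)
Op 4: place WB@(4,4)
Op 5: place BB@(0,1)
Op 6: place WQ@(1,3)
Op 7: place BR@(5,2)
Per-piece attacks for W:
  WQ@(1,3): attacks (1,4) (1,5) (1,2) (1,1) (1,0) (2,3) (3,3) (4,3) (5,3) (0,3) (2,4) (3,5) (2,2) (3,1) (0,4) (0,2) [ray(-1,0) blocked at (0,3); ray(1,-1) blocked at (3,1); ray(-1,1) blocked at (0,4)]
  WB@(4,4): attacks (5,5) (5,3) (3,5) (3,3) (2,2) (1,1) (0,0)
Union (18 distinct): (0,0) (0,2) (0,3) (0,4) (1,0) (1,1) (1,2) (1,4) (1,5) (2,2) (2,3) (2,4) (3,1) (3,3) (3,5) (4,3) (5,3) (5,5)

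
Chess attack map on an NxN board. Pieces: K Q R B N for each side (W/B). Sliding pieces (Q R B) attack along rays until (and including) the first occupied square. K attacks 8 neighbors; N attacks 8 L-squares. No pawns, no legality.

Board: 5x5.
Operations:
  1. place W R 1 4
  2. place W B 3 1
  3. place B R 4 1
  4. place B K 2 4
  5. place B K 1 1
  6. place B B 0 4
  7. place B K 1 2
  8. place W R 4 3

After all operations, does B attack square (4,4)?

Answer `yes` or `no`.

Answer: no

Derivation:
Op 1: place WR@(1,4)
Op 2: place WB@(3,1)
Op 3: place BR@(4,1)
Op 4: place BK@(2,4)
Op 5: place BK@(1,1)
Op 6: place BB@(0,4)
Op 7: place BK@(1,2)
Op 8: place WR@(4,3)
Per-piece attacks for B:
  BB@(0,4): attacks (1,3) (2,2) (3,1) [ray(1,-1) blocked at (3,1)]
  BK@(1,1): attacks (1,2) (1,0) (2,1) (0,1) (2,2) (2,0) (0,2) (0,0)
  BK@(1,2): attacks (1,3) (1,1) (2,2) (0,2) (2,3) (2,1) (0,3) (0,1)
  BK@(2,4): attacks (2,3) (3,4) (1,4) (3,3) (1,3)
  BR@(4,1): attacks (4,2) (4,3) (4,0) (3,1) [ray(0,1) blocked at (4,3); ray(-1,0) blocked at (3,1)]
B attacks (4,4): no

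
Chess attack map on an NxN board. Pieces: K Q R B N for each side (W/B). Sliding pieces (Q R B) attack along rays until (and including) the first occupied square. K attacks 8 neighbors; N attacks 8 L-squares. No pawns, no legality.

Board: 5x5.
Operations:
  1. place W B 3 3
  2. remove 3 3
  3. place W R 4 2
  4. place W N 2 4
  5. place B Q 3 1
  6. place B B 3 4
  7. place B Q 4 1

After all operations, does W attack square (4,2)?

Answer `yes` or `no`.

Op 1: place WB@(3,3)
Op 2: remove (3,3)
Op 3: place WR@(4,2)
Op 4: place WN@(2,4)
Op 5: place BQ@(3,1)
Op 6: place BB@(3,4)
Op 7: place BQ@(4,1)
Per-piece attacks for W:
  WN@(2,4): attacks (3,2) (4,3) (1,2) (0,3)
  WR@(4,2): attacks (4,3) (4,4) (4,1) (3,2) (2,2) (1,2) (0,2) [ray(0,-1) blocked at (4,1)]
W attacks (4,2): no

Answer: no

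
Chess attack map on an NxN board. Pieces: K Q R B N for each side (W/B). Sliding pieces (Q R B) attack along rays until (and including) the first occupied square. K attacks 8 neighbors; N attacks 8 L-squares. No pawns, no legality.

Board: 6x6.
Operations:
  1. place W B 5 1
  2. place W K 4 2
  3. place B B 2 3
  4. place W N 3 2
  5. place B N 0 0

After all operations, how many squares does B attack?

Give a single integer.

Answer: 8

Derivation:
Op 1: place WB@(5,1)
Op 2: place WK@(4,2)
Op 3: place BB@(2,3)
Op 4: place WN@(3,2)
Op 5: place BN@(0,0)
Per-piece attacks for B:
  BN@(0,0): attacks (1,2) (2,1)
  BB@(2,3): attacks (3,4) (4,5) (3,2) (1,4) (0,5) (1,2) (0,1) [ray(1,-1) blocked at (3,2)]
Union (8 distinct): (0,1) (0,5) (1,2) (1,4) (2,1) (3,2) (3,4) (4,5)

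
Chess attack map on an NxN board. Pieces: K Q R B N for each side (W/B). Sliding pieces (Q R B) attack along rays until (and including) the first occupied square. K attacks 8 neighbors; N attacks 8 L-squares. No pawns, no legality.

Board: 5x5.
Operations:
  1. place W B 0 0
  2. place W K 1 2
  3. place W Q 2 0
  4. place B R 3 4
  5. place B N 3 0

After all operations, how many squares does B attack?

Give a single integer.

Answer: 11

Derivation:
Op 1: place WB@(0,0)
Op 2: place WK@(1,2)
Op 3: place WQ@(2,0)
Op 4: place BR@(3,4)
Op 5: place BN@(3,0)
Per-piece attacks for B:
  BN@(3,0): attacks (4,2) (2,2) (1,1)
  BR@(3,4): attacks (3,3) (3,2) (3,1) (3,0) (4,4) (2,4) (1,4) (0,4) [ray(0,-1) blocked at (3,0)]
Union (11 distinct): (0,4) (1,1) (1,4) (2,2) (2,4) (3,0) (3,1) (3,2) (3,3) (4,2) (4,4)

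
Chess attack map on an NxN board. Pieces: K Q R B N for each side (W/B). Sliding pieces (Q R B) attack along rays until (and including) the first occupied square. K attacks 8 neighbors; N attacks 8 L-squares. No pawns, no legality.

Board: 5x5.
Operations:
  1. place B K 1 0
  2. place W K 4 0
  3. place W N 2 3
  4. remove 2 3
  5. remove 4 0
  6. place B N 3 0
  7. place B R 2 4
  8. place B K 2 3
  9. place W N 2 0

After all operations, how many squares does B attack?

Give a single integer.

Op 1: place BK@(1,0)
Op 2: place WK@(4,0)
Op 3: place WN@(2,3)
Op 4: remove (2,3)
Op 5: remove (4,0)
Op 6: place BN@(3,0)
Op 7: place BR@(2,4)
Op 8: place BK@(2,3)
Op 9: place WN@(2,0)
Per-piece attacks for B:
  BK@(1,0): attacks (1,1) (2,0) (0,0) (2,1) (0,1)
  BK@(2,3): attacks (2,4) (2,2) (3,3) (1,3) (3,4) (3,2) (1,4) (1,2)
  BR@(2,4): attacks (2,3) (3,4) (4,4) (1,4) (0,4) [ray(0,-1) blocked at (2,3)]
  BN@(3,0): attacks (4,2) (2,2) (1,1)
Union (17 distinct): (0,0) (0,1) (0,4) (1,1) (1,2) (1,3) (1,4) (2,0) (2,1) (2,2) (2,3) (2,4) (3,2) (3,3) (3,4) (4,2) (4,4)

Answer: 17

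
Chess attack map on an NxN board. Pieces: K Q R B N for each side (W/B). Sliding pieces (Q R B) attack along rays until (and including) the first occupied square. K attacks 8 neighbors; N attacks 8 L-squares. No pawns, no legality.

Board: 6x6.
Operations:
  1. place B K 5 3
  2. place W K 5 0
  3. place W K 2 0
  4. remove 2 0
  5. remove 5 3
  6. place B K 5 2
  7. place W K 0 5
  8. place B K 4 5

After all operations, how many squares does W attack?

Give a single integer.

Op 1: place BK@(5,3)
Op 2: place WK@(5,0)
Op 3: place WK@(2,0)
Op 4: remove (2,0)
Op 5: remove (5,3)
Op 6: place BK@(5,2)
Op 7: place WK@(0,5)
Op 8: place BK@(4,5)
Per-piece attacks for W:
  WK@(0,5): attacks (0,4) (1,5) (1,4)
  WK@(5,0): attacks (5,1) (4,0) (4,1)
Union (6 distinct): (0,4) (1,4) (1,5) (4,0) (4,1) (5,1)

Answer: 6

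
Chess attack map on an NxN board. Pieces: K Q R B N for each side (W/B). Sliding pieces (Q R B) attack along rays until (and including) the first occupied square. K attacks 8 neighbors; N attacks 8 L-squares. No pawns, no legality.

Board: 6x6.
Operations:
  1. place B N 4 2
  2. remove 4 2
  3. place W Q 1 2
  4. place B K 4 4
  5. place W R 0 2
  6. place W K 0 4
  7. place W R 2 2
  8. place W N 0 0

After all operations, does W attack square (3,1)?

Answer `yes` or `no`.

Op 1: place BN@(4,2)
Op 2: remove (4,2)
Op 3: place WQ@(1,2)
Op 4: place BK@(4,4)
Op 5: place WR@(0,2)
Op 6: place WK@(0,4)
Op 7: place WR@(2,2)
Op 8: place WN@(0,0)
Per-piece attacks for W:
  WN@(0,0): attacks (1,2) (2,1)
  WR@(0,2): attacks (0,3) (0,4) (0,1) (0,0) (1,2) [ray(0,1) blocked at (0,4); ray(0,-1) blocked at (0,0); ray(1,0) blocked at (1,2)]
  WK@(0,4): attacks (0,5) (0,3) (1,4) (1,5) (1,3)
  WQ@(1,2): attacks (1,3) (1,4) (1,5) (1,1) (1,0) (2,2) (0,2) (2,3) (3,4) (4,5) (2,1) (3,0) (0,3) (0,1) [ray(1,0) blocked at (2,2); ray(-1,0) blocked at (0,2)]
  WR@(2,2): attacks (2,3) (2,4) (2,5) (2,1) (2,0) (3,2) (4,2) (5,2) (1,2) [ray(-1,0) blocked at (1,2)]
W attacks (3,1): no

Answer: no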